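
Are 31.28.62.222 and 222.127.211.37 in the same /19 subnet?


Mask: 255.255.224.0
31.28.62.222 AND mask = 31.28.32.0
222.127.211.37 AND mask = 222.127.192.0
No, different subnets (31.28.32.0 vs 222.127.192.0)


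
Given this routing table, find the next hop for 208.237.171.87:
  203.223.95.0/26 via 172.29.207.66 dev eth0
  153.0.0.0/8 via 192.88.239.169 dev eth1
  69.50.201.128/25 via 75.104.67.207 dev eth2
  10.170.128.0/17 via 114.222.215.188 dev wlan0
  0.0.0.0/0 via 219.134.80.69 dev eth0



Longest prefix match for 208.237.171.87:
  /26 203.223.95.0: no
  /8 153.0.0.0: no
  /25 69.50.201.128: no
  /17 10.170.128.0: no
  /0 0.0.0.0: MATCH
Selected: next-hop 219.134.80.69 via eth0 (matched /0)


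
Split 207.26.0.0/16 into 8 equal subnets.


New prefix = 16 + 3 = 19
Each subnet has 8192 addresses
  207.26.0.0/19
  207.26.32.0/19
  207.26.64.0/19
  207.26.96.0/19
  207.26.128.0/19
  207.26.160.0/19
  207.26.192.0/19
  207.26.224.0/19
Subnets: 207.26.0.0/19, 207.26.32.0/19, 207.26.64.0/19, 207.26.96.0/19, 207.26.128.0/19, 207.26.160.0/19, 207.26.192.0/19, 207.26.224.0/19


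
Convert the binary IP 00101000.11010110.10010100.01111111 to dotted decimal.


00101000 = 40
11010110 = 214
10010100 = 148
01111111 = 127
IP: 40.214.148.127


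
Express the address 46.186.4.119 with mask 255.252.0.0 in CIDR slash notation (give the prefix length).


Binary: 11111111.11111100.00000000.00000000
Count leading 1s
Prefix: /14


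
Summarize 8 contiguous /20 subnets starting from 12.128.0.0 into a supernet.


Original prefix: /20
Number of subnets: 8 = 2^3
New prefix = 20 - 3 = 17
Supernet: 12.128.0.0/17


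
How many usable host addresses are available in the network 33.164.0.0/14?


Host bits = 32 - 14 = 18
Total addresses = 2^18 = 262144
Usable = total - 2 (network and broadcast)
Usable hosts: 262142


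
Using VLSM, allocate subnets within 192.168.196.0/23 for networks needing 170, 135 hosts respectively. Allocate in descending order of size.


170 hosts -> /24 (254 usable): 192.168.196.0/24
135 hosts -> /24 (254 usable): 192.168.197.0/24
Allocation: 192.168.196.0/24 (170 hosts, 254 usable); 192.168.197.0/24 (135 hosts, 254 usable)


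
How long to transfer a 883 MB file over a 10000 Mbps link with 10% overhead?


Effective throughput = 10000 * (1 - 10/100) = 9000 Mbps
File size in Mb = 883 * 8 = 7064 Mb
Time = 7064 / 9000
Time = 0.7849 seconds


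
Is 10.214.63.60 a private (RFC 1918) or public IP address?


RFC 1918 private ranges:
  10.0.0.0/8 (10.0.0.0 - 10.255.255.255)
  172.16.0.0/12 (172.16.0.0 - 172.31.255.255)
  192.168.0.0/16 (192.168.0.0 - 192.168.255.255)
Private (in 10.0.0.0/8)


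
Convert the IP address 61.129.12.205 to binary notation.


61 = 00111101
129 = 10000001
12 = 00001100
205 = 11001101
Binary: 00111101.10000001.00001100.11001101


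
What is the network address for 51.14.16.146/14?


IP:   00110011.00001110.00010000.10010010
Mask: 11111111.11111100.00000000.00000000
AND operation:
Net:  00110011.00001100.00000000.00000000
Network: 51.12.0.0/14


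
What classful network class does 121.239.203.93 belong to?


First octet: 121
Binary: 01111001
0xxxxxxx -> Class A (1-126)
Class A, default mask 255.0.0.0 (/8)


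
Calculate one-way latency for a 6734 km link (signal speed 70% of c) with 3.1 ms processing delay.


Speed = 0.7 * 3e5 km/s = 210000 km/s
Propagation delay = 6734 / 210000 = 0.0321 s = 32.0667 ms
Processing delay = 3.1 ms
Total one-way latency = 35.1667 ms


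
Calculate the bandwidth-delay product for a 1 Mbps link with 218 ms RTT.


BDP = bandwidth * RTT
= 1 Mbps * 218 ms
= 1 * 1e6 * 218 / 1000 bits
= 218000 bits
= 27250 bytes
= 26.6113 KB
BDP = 218000 bits (27250 bytes)


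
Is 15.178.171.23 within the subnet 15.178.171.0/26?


Subnet network: 15.178.171.0
Test IP AND mask: 15.178.171.0
Yes, 15.178.171.23 is in 15.178.171.0/26


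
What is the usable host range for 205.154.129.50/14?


Network: 205.152.0.0
Broadcast: 205.155.255.255
First usable = network + 1
Last usable = broadcast - 1
Range: 205.152.0.1 to 205.155.255.254


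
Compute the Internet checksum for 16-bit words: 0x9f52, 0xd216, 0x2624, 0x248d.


Sum all words (with carry folding):
+ 0x9f52 = 0x9f52
+ 0xd216 = 0x7169
+ 0x2624 = 0x978d
+ 0x248d = 0xbc1a
One's complement: ~0xbc1a
Checksum = 0x43e5


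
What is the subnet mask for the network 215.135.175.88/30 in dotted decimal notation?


/30 means 30 network bits, 2 host bits
Binary: 11111111111111111111111111111100
Mask: 255.255.255.252


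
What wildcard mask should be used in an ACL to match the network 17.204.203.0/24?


Subnet mask: 255.255.255.0
Wildcard = 255.255.255.255 - subnet mask
255 - 255 = 0
255 - 255 = 0
255 - 255 = 0
255 - 0 = 255
Wildcard: 0.0.0.255


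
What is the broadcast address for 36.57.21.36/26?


Network: 36.57.21.0/26
Host bits = 6
Set all host bits to 1:
Broadcast: 36.57.21.63


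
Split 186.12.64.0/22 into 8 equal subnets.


New prefix = 22 + 3 = 25
Each subnet has 128 addresses
  186.12.64.0/25
  186.12.64.128/25
  186.12.65.0/25
  186.12.65.128/25
  186.12.66.0/25
  186.12.66.128/25
  186.12.67.0/25
  186.12.67.128/25
Subnets: 186.12.64.0/25, 186.12.64.128/25, 186.12.65.0/25, 186.12.65.128/25, 186.12.66.0/25, 186.12.66.128/25, 186.12.67.0/25, 186.12.67.128/25


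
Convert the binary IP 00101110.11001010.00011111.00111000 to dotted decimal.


00101110 = 46
11001010 = 202
00011111 = 31
00111000 = 56
IP: 46.202.31.56


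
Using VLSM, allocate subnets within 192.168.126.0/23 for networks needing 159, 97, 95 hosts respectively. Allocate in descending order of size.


159 hosts -> /24 (254 usable): 192.168.126.0/24
97 hosts -> /25 (126 usable): 192.168.127.0/25
95 hosts -> /25 (126 usable): 192.168.127.128/25
Allocation: 192.168.126.0/24 (159 hosts, 254 usable); 192.168.127.0/25 (97 hosts, 126 usable); 192.168.127.128/25 (95 hosts, 126 usable)


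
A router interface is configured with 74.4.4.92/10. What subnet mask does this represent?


/10 means 10 network bits, 22 host bits
Binary: 11111111110000000000000000000000
Mask: 255.192.0.0


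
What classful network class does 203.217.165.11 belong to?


First octet: 203
Binary: 11001011
110xxxxx -> Class C (192-223)
Class C, default mask 255.255.255.0 (/24)


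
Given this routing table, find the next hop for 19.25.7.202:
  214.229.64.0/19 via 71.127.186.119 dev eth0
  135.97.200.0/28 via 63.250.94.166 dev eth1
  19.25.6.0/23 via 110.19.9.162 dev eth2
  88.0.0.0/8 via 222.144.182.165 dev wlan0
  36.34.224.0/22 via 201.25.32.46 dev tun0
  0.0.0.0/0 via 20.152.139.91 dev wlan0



Longest prefix match for 19.25.7.202:
  /19 214.229.64.0: no
  /28 135.97.200.0: no
  /23 19.25.6.0: MATCH
  /8 88.0.0.0: no
  /22 36.34.224.0: no
  /0 0.0.0.0: MATCH
Selected: next-hop 110.19.9.162 via eth2 (matched /23)


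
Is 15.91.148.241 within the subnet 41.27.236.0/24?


Subnet network: 41.27.236.0
Test IP AND mask: 15.91.148.0
No, 15.91.148.241 is not in 41.27.236.0/24


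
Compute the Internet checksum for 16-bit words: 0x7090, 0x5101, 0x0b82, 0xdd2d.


Sum all words (with carry folding):
+ 0x7090 = 0x7090
+ 0x5101 = 0xc191
+ 0x0b82 = 0xcd13
+ 0xdd2d = 0xaa41
One's complement: ~0xaa41
Checksum = 0x55be


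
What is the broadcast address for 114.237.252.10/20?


Network: 114.237.240.0/20
Host bits = 12
Set all host bits to 1:
Broadcast: 114.237.255.255


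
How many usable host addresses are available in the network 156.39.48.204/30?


Host bits = 32 - 30 = 2
Total addresses = 2^2 = 4
Usable = total - 2 (network and broadcast)
Usable hosts: 2


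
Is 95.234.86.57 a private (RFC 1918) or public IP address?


RFC 1918 private ranges:
  10.0.0.0/8 (10.0.0.0 - 10.255.255.255)
  172.16.0.0/12 (172.16.0.0 - 172.31.255.255)
  192.168.0.0/16 (192.168.0.0 - 192.168.255.255)
Public (not in any RFC 1918 range)


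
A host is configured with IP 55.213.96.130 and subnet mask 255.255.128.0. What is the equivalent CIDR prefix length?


Binary: 11111111.11111111.10000000.00000000
Count leading 1s
Prefix: /17


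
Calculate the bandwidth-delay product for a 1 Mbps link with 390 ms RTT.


BDP = bandwidth * RTT
= 1 Mbps * 390 ms
= 1 * 1e6 * 390 / 1000 bits
= 390000 bits
= 48750 bytes
= 47.6074 KB
BDP = 390000 bits (48750 bytes)


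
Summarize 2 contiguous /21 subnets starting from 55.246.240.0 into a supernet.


Original prefix: /21
Number of subnets: 2 = 2^1
New prefix = 21 - 1 = 20
Supernet: 55.246.240.0/20


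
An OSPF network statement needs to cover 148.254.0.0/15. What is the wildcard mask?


Subnet mask: 255.254.0.0
Wildcard = 255.255.255.255 - subnet mask
255 - 255 = 0
255 - 254 = 1
255 - 0 = 255
255 - 0 = 255
Wildcard: 0.1.255.255


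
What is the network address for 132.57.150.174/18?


IP:   10000100.00111001.10010110.10101110
Mask: 11111111.11111111.11000000.00000000
AND operation:
Net:  10000100.00111001.10000000.00000000
Network: 132.57.128.0/18


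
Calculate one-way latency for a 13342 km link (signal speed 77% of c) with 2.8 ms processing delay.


Speed = 0.77 * 3e5 km/s = 231000 km/s
Propagation delay = 13342 / 231000 = 0.0578 s = 57.7576 ms
Processing delay = 2.8 ms
Total one-way latency = 60.5576 ms


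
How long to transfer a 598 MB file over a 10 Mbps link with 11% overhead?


Effective throughput = 10 * (1 - 11/100) = 8.9 Mbps
File size in Mb = 598 * 8 = 4784 Mb
Time = 4784 / 8.9
Time = 537.5281 seconds


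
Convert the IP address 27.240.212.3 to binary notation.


27 = 00011011
240 = 11110000
212 = 11010100
3 = 00000011
Binary: 00011011.11110000.11010100.00000011


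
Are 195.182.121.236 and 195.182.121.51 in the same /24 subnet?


Mask: 255.255.255.0
195.182.121.236 AND mask = 195.182.121.0
195.182.121.51 AND mask = 195.182.121.0
Yes, same subnet (195.182.121.0)


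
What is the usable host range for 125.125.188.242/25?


Network: 125.125.188.128
Broadcast: 125.125.188.255
First usable = network + 1
Last usable = broadcast - 1
Range: 125.125.188.129 to 125.125.188.254


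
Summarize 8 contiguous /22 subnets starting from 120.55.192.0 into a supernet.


Original prefix: /22
Number of subnets: 8 = 2^3
New prefix = 22 - 3 = 19
Supernet: 120.55.192.0/19


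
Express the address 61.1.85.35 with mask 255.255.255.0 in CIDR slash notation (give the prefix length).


Binary: 11111111.11111111.11111111.00000000
Count leading 1s
Prefix: /24


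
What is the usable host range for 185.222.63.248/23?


Network: 185.222.62.0
Broadcast: 185.222.63.255
First usable = network + 1
Last usable = broadcast - 1
Range: 185.222.62.1 to 185.222.63.254


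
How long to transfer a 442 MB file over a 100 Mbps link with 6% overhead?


Effective throughput = 100 * (1 - 6/100) = 94 Mbps
File size in Mb = 442 * 8 = 3536 Mb
Time = 3536 / 94
Time = 37.617 seconds


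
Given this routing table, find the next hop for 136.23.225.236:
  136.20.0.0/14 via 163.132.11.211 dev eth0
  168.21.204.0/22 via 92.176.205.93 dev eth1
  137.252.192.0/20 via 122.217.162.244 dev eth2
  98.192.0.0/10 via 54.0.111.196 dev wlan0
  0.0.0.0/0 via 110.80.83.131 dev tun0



Longest prefix match for 136.23.225.236:
  /14 136.20.0.0: MATCH
  /22 168.21.204.0: no
  /20 137.252.192.0: no
  /10 98.192.0.0: no
  /0 0.0.0.0: MATCH
Selected: next-hop 163.132.11.211 via eth0 (matched /14)


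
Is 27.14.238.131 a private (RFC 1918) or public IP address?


RFC 1918 private ranges:
  10.0.0.0/8 (10.0.0.0 - 10.255.255.255)
  172.16.0.0/12 (172.16.0.0 - 172.31.255.255)
  192.168.0.0/16 (192.168.0.0 - 192.168.255.255)
Public (not in any RFC 1918 range)


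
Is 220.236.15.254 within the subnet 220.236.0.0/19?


Subnet network: 220.236.0.0
Test IP AND mask: 220.236.0.0
Yes, 220.236.15.254 is in 220.236.0.0/19


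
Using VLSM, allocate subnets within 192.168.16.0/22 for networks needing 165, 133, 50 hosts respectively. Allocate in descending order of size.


165 hosts -> /24 (254 usable): 192.168.16.0/24
133 hosts -> /24 (254 usable): 192.168.17.0/24
50 hosts -> /26 (62 usable): 192.168.18.0/26
Allocation: 192.168.16.0/24 (165 hosts, 254 usable); 192.168.17.0/24 (133 hosts, 254 usable); 192.168.18.0/26 (50 hosts, 62 usable)


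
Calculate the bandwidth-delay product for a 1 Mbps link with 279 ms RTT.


BDP = bandwidth * RTT
= 1 Mbps * 279 ms
= 1 * 1e6 * 279 / 1000 bits
= 279000 bits
= 34875 bytes
= 34.0576 KB
BDP = 279000 bits (34875 bytes)


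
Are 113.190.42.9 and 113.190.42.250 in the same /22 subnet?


Mask: 255.255.252.0
113.190.42.9 AND mask = 113.190.40.0
113.190.42.250 AND mask = 113.190.40.0
Yes, same subnet (113.190.40.0)


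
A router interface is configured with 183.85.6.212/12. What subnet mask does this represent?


/12 means 12 network bits, 20 host bits
Binary: 11111111111100000000000000000000
Mask: 255.240.0.0


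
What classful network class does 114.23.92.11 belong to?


First octet: 114
Binary: 01110010
0xxxxxxx -> Class A (1-126)
Class A, default mask 255.0.0.0 (/8)


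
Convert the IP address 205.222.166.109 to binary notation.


205 = 11001101
222 = 11011110
166 = 10100110
109 = 01101101
Binary: 11001101.11011110.10100110.01101101


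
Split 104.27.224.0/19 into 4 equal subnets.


New prefix = 19 + 2 = 21
Each subnet has 2048 addresses
  104.27.224.0/21
  104.27.232.0/21
  104.27.240.0/21
  104.27.248.0/21
Subnets: 104.27.224.0/21, 104.27.232.0/21, 104.27.240.0/21, 104.27.248.0/21


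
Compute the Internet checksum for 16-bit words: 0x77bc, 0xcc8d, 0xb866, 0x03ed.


Sum all words (with carry folding):
+ 0x77bc = 0x77bc
+ 0xcc8d = 0x444a
+ 0xb866 = 0xfcb0
+ 0x03ed = 0x009e
One's complement: ~0x009e
Checksum = 0xff61


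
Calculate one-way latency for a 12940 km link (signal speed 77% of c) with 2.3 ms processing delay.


Speed = 0.77 * 3e5 km/s = 231000 km/s
Propagation delay = 12940 / 231000 = 0.056 s = 56.0173 ms
Processing delay = 2.3 ms
Total one-way latency = 58.3173 ms


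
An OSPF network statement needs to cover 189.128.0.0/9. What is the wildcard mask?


Subnet mask: 255.128.0.0
Wildcard = 255.255.255.255 - subnet mask
255 - 255 = 0
255 - 128 = 127
255 - 0 = 255
255 - 0 = 255
Wildcard: 0.127.255.255


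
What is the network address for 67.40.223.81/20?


IP:   01000011.00101000.11011111.01010001
Mask: 11111111.11111111.11110000.00000000
AND operation:
Net:  01000011.00101000.11010000.00000000
Network: 67.40.208.0/20


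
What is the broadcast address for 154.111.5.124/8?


Network: 154.0.0.0/8
Host bits = 24
Set all host bits to 1:
Broadcast: 154.255.255.255


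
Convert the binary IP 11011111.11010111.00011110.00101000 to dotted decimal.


11011111 = 223
11010111 = 215
00011110 = 30
00101000 = 40
IP: 223.215.30.40


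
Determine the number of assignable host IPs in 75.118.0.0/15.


Host bits = 32 - 15 = 17
Total addresses = 2^17 = 131072
Usable = total - 2 (network and broadcast)
Usable hosts: 131070


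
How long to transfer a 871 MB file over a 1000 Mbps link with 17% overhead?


Effective throughput = 1000 * (1 - 17/100) = 830 Mbps
File size in Mb = 871 * 8 = 6968 Mb
Time = 6968 / 830
Time = 8.3952 seconds


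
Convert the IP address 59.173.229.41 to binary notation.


59 = 00111011
173 = 10101101
229 = 11100101
41 = 00101001
Binary: 00111011.10101101.11100101.00101001


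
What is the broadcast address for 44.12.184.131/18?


Network: 44.12.128.0/18
Host bits = 14
Set all host bits to 1:
Broadcast: 44.12.191.255


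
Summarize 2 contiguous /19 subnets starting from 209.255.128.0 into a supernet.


Original prefix: /19
Number of subnets: 2 = 2^1
New prefix = 19 - 1 = 18
Supernet: 209.255.128.0/18


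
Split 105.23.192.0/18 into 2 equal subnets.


New prefix = 18 + 1 = 19
Each subnet has 8192 addresses
  105.23.192.0/19
  105.23.224.0/19
Subnets: 105.23.192.0/19, 105.23.224.0/19


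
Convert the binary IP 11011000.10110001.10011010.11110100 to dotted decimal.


11011000 = 216
10110001 = 177
10011010 = 154
11110100 = 244
IP: 216.177.154.244


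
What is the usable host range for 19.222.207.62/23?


Network: 19.222.206.0
Broadcast: 19.222.207.255
First usable = network + 1
Last usable = broadcast - 1
Range: 19.222.206.1 to 19.222.207.254


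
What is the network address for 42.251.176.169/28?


IP:   00101010.11111011.10110000.10101001
Mask: 11111111.11111111.11111111.11110000
AND operation:
Net:  00101010.11111011.10110000.10100000
Network: 42.251.176.160/28


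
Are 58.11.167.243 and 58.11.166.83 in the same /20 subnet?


Mask: 255.255.240.0
58.11.167.243 AND mask = 58.11.160.0
58.11.166.83 AND mask = 58.11.160.0
Yes, same subnet (58.11.160.0)


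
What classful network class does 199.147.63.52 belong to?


First octet: 199
Binary: 11000111
110xxxxx -> Class C (192-223)
Class C, default mask 255.255.255.0 (/24)


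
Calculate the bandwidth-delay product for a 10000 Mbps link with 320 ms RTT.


BDP = bandwidth * RTT
= 10000 Mbps * 320 ms
= 10000 * 1e6 * 320 / 1000 bits
= 3200000000 bits
= 400000000 bytes
= 390625 KB
BDP = 3200000000 bits (400000000 bytes)


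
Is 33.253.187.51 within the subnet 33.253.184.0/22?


Subnet network: 33.253.184.0
Test IP AND mask: 33.253.184.0
Yes, 33.253.187.51 is in 33.253.184.0/22


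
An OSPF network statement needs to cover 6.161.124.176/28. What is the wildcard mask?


Subnet mask: 255.255.255.240
Wildcard = 255.255.255.255 - subnet mask
255 - 255 = 0
255 - 255 = 0
255 - 255 = 0
255 - 240 = 15
Wildcard: 0.0.0.15


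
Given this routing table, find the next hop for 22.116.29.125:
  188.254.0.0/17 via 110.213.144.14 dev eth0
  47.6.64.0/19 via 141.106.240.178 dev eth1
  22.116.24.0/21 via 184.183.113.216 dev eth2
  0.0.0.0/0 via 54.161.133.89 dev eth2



Longest prefix match for 22.116.29.125:
  /17 188.254.0.0: no
  /19 47.6.64.0: no
  /21 22.116.24.0: MATCH
  /0 0.0.0.0: MATCH
Selected: next-hop 184.183.113.216 via eth2 (matched /21)


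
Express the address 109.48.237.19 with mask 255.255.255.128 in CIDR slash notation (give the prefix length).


Binary: 11111111.11111111.11111111.10000000
Count leading 1s
Prefix: /25


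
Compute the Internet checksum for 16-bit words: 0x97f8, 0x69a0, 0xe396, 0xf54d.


Sum all words (with carry folding):
+ 0x97f8 = 0x97f8
+ 0x69a0 = 0x0199
+ 0xe396 = 0xe52f
+ 0xf54d = 0xda7d
One's complement: ~0xda7d
Checksum = 0x2582


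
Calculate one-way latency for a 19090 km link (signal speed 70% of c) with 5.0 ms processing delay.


Speed = 0.7 * 3e5 km/s = 210000 km/s
Propagation delay = 19090 / 210000 = 0.0909 s = 90.9048 ms
Processing delay = 5.0 ms
Total one-way latency = 95.9048 ms


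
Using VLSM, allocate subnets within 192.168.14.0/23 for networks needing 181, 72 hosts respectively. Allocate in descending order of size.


181 hosts -> /24 (254 usable): 192.168.14.0/24
72 hosts -> /25 (126 usable): 192.168.15.0/25
Allocation: 192.168.14.0/24 (181 hosts, 254 usable); 192.168.15.0/25 (72 hosts, 126 usable)


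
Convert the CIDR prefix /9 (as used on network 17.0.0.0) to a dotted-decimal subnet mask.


/9 means 9 network bits, 23 host bits
Binary: 11111111100000000000000000000000
Mask: 255.128.0.0


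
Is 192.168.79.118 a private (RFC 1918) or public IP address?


RFC 1918 private ranges:
  10.0.0.0/8 (10.0.0.0 - 10.255.255.255)
  172.16.0.0/12 (172.16.0.0 - 172.31.255.255)
  192.168.0.0/16 (192.168.0.0 - 192.168.255.255)
Private (in 192.168.0.0/16)


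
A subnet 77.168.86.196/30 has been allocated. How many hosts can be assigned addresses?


Host bits = 32 - 30 = 2
Total addresses = 2^2 = 4
Usable = total - 2 (network and broadcast)
Usable hosts: 2


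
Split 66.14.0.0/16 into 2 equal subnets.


New prefix = 16 + 1 = 17
Each subnet has 32768 addresses
  66.14.0.0/17
  66.14.128.0/17
Subnets: 66.14.0.0/17, 66.14.128.0/17


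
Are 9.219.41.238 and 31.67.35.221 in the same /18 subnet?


Mask: 255.255.192.0
9.219.41.238 AND mask = 9.219.0.0
31.67.35.221 AND mask = 31.67.0.0
No, different subnets (9.219.0.0 vs 31.67.0.0)


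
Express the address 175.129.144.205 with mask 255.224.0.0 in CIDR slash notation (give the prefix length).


Binary: 11111111.11100000.00000000.00000000
Count leading 1s
Prefix: /11


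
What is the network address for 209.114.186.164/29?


IP:   11010001.01110010.10111010.10100100
Mask: 11111111.11111111.11111111.11111000
AND operation:
Net:  11010001.01110010.10111010.10100000
Network: 209.114.186.160/29


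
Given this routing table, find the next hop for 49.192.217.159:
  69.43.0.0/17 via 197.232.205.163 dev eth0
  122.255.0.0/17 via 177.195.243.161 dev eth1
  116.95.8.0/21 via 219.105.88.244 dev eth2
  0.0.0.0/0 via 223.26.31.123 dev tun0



Longest prefix match for 49.192.217.159:
  /17 69.43.0.0: no
  /17 122.255.0.0: no
  /21 116.95.8.0: no
  /0 0.0.0.0: MATCH
Selected: next-hop 223.26.31.123 via tun0 (matched /0)


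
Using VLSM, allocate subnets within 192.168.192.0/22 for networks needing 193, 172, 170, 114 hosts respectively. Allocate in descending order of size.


193 hosts -> /24 (254 usable): 192.168.192.0/24
172 hosts -> /24 (254 usable): 192.168.193.0/24
170 hosts -> /24 (254 usable): 192.168.194.0/24
114 hosts -> /25 (126 usable): 192.168.195.0/25
Allocation: 192.168.192.0/24 (193 hosts, 254 usable); 192.168.193.0/24 (172 hosts, 254 usable); 192.168.194.0/24 (170 hosts, 254 usable); 192.168.195.0/25 (114 hosts, 126 usable)


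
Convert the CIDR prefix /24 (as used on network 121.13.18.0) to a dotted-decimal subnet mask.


/24 means 24 network bits, 8 host bits
Binary: 11111111111111111111111100000000
Mask: 255.255.255.0


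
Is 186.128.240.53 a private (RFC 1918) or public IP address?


RFC 1918 private ranges:
  10.0.0.0/8 (10.0.0.0 - 10.255.255.255)
  172.16.0.0/12 (172.16.0.0 - 172.31.255.255)
  192.168.0.0/16 (192.168.0.0 - 192.168.255.255)
Public (not in any RFC 1918 range)


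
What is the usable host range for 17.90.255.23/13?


Network: 17.88.0.0
Broadcast: 17.95.255.255
First usable = network + 1
Last usable = broadcast - 1
Range: 17.88.0.1 to 17.95.255.254


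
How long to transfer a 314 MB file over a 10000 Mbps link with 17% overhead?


Effective throughput = 10000 * (1 - 17/100) = 8300 Mbps
File size in Mb = 314 * 8 = 2512 Mb
Time = 2512 / 8300
Time = 0.3027 seconds


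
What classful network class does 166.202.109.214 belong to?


First octet: 166
Binary: 10100110
10xxxxxx -> Class B (128-191)
Class B, default mask 255.255.0.0 (/16)


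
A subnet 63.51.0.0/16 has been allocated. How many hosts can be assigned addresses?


Host bits = 32 - 16 = 16
Total addresses = 2^16 = 65536
Usable = total - 2 (network and broadcast)
Usable hosts: 65534


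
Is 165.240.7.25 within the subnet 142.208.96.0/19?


Subnet network: 142.208.96.0
Test IP AND mask: 165.240.0.0
No, 165.240.7.25 is not in 142.208.96.0/19


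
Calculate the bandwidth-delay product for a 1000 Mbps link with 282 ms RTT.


BDP = bandwidth * RTT
= 1000 Mbps * 282 ms
= 1000 * 1e6 * 282 / 1000 bits
= 282000000 bits
= 35250000 bytes
= 34423.8281 KB
BDP = 282000000 bits (35250000 bytes)


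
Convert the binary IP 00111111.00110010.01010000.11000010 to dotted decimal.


00111111 = 63
00110010 = 50
01010000 = 80
11000010 = 194
IP: 63.50.80.194


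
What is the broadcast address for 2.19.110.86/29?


Network: 2.19.110.80/29
Host bits = 3
Set all host bits to 1:
Broadcast: 2.19.110.87


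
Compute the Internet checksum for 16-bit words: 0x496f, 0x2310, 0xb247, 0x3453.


Sum all words (with carry folding):
+ 0x496f = 0x496f
+ 0x2310 = 0x6c7f
+ 0xb247 = 0x1ec7
+ 0x3453 = 0x531a
One's complement: ~0x531a
Checksum = 0xace5


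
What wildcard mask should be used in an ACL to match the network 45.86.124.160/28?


Subnet mask: 255.255.255.240
Wildcard = 255.255.255.255 - subnet mask
255 - 255 = 0
255 - 255 = 0
255 - 255 = 0
255 - 240 = 15
Wildcard: 0.0.0.15


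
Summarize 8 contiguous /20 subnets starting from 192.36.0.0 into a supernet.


Original prefix: /20
Number of subnets: 8 = 2^3
New prefix = 20 - 3 = 17
Supernet: 192.36.0.0/17


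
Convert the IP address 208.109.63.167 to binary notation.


208 = 11010000
109 = 01101101
63 = 00111111
167 = 10100111
Binary: 11010000.01101101.00111111.10100111


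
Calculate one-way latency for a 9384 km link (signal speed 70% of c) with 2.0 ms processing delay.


Speed = 0.7 * 3e5 km/s = 210000 km/s
Propagation delay = 9384 / 210000 = 0.0447 s = 44.6857 ms
Processing delay = 2.0 ms
Total one-way latency = 46.6857 ms


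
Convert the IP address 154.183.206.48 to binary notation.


154 = 10011010
183 = 10110111
206 = 11001110
48 = 00110000
Binary: 10011010.10110111.11001110.00110000


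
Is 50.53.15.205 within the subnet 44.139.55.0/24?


Subnet network: 44.139.55.0
Test IP AND mask: 50.53.15.0
No, 50.53.15.205 is not in 44.139.55.0/24


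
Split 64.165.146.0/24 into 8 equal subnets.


New prefix = 24 + 3 = 27
Each subnet has 32 addresses
  64.165.146.0/27
  64.165.146.32/27
  64.165.146.64/27
  64.165.146.96/27
  64.165.146.128/27
  64.165.146.160/27
  64.165.146.192/27
  64.165.146.224/27
Subnets: 64.165.146.0/27, 64.165.146.32/27, 64.165.146.64/27, 64.165.146.96/27, 64.165.146.128/27, 64.165.146.160/27, 64.165.146.192/27, 64.165.146.224/27


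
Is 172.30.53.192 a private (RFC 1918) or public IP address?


RFC 1918 private ranges:
  10.0.0.0/8 (10.0.0.0 - 10.255.255.255)
  172.16.0.0/12 (172.16.0.0 - 172.31.255.255)
  192.168.0.0/16 (192.168.0.0 - 192.168.255.255)
Private (in 172.16.0.0/12)


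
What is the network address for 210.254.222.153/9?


IP:   11010010.11111110.11011110.10011001
Mask: 11111111.10000000.00000000.00000000
AND operation:
Net:  11010010.10000000.00000000.00000000
Network: 210.128.0.0/9


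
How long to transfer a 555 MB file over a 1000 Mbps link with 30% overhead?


Effective throughput = 1000 * (1 - 30/100) = 700 Mbps
File size in Mb = 555 * 8 = 4440 Mb
Time = 4440 / 700
Time = 6.3429 seconds


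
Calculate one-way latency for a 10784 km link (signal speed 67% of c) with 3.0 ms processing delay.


Speed = 0.67 * 3e5 km/s = 201000 km/s
Propagation delay = 10784 / 201000 = 0.0537 s = 53.6517 ms
Processing delay = 3.0 ms
Total one-way latency = 56.6517 ms


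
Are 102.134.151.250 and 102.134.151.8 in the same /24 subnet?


Mask: 255.255.255.0
102.134.151.250 AND mask = 102.134.151.0
102.134.151.8 AND mask = 102.134.151.0
Yes, same subnet (102.134.151.0)


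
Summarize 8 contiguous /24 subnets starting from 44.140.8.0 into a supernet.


Original prefix: /24
Number of subnets: 8 = 2^3
New prefix = 24 - 3 = 21
Supernet: 44.140.8.0/21


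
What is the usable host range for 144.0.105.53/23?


Network: 144.0.104.0
Broadcast: 144.0.105.255
First usable = network + 1
Last usable = broadcast - 1
Range: 144.0.104.1 to 144.0.105.254


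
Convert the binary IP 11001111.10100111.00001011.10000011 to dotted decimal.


11001111 = 207
10100111 = 167
00001011 = 11
10000011 = 131
IP: 207.167.11.131


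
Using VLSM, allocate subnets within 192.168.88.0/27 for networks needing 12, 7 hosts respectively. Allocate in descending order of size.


12 hosts -> /28 (14 usable): 192.168.88.0/28
7 hosts -> /28 (14 usable): 192.168.88.16/28
Allocation: 192.168.88.0/28 (12 hosts, 14 usable); 192.168.88.16/28 (7 hosts, 14 usable)


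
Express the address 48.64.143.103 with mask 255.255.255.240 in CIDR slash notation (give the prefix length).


Binary: 11111111.11111111.11111111.11110000
Count leading 1s
Prefix: /28


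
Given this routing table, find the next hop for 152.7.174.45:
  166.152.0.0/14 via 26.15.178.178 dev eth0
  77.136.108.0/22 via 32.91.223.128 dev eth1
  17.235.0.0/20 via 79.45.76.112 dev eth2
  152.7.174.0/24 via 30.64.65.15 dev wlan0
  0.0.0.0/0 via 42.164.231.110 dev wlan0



Longest prefix match for 152.7.174.45:
  /14 166.152.0.0: no
  /22 77.136.108.0: no
  /20 17.235.0.0: no
  /24 152.7.174.0: MATCH
  /0 0.0.0.0: MATCH
Selected: next-hop 30.64.65.15 via wlan0 (matched /24)


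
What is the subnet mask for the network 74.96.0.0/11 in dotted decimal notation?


/11 means 11 network bits, 21 host bits
Binary: 11111111111000000000000000000000
Mask: 255.224.0.0


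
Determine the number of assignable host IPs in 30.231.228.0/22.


Host bits = 32 - 22 = 10
Total addresses = 2^10 = 1024
Usable = total - 2 (network and broadcast)
Usable hosts: 1022


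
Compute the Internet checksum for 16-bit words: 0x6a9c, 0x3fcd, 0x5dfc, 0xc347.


Sum all words (with carry folding):
+ 0x6a9c = 0x6a9c
+ 0x3fcd = 0xaa69
+ 0x5dfc = 0x0866
+ 0xc347 = 0xcbad
One's complement: ~0xcbad
Checksum = 0x3452


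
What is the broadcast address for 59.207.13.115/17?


Network: 59.207.0.0/17
Host bits = 15
Set all host bits to 1:
Broadcast: 59.207.127.255


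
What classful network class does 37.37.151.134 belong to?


First octet: 37
Binary: 00100101
0xxxxxxx -> Class A (1-126)
Class A, default mask 255.0.0.0 (/8)


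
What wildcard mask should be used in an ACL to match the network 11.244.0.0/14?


Subnet mask: 255.252.0.0
Wildcard = 255.255.255.255 - subnet mask
255 - 255 = 0
255 - 252 = 3
255 - 0 = 255
255 - 0 = 255
Wildcard: 0.3.255.255


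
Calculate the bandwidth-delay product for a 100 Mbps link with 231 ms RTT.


BDP = bandwidth * RTT
= 100 Mbps * 231 ms
= 100 * 1e6 * 231 / 1000 bits
= 23100000 bits
= 2887500 bytes
= 2819.8242 KB
BDP = 23100000 bits (2887500 bytes)


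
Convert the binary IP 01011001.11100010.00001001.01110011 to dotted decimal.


01011001 = 89
11100010 = 226
00001001 = 9
01110011 = 115
IP: 89.226.9.115


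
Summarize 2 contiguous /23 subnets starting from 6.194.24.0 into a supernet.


Original prefix: /23
Number of subnets: 2 = 2^1
New prefix = 23 - 1 = 22
Supernet: 6.194.24.0/22


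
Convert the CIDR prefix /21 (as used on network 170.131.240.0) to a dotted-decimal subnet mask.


/21 means 21 network bits, 11 host bits
Binary: 11111111111111111111100000000000
Mask: 255.255.248.0


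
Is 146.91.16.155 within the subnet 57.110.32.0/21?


Subnet network: 57.110.32.0
Test IP AND mask: 146.91.16.0
No, 146.91.16.155 is not in 57.110.32.0/21


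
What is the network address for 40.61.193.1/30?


IP:   00101000.00111101.11000001.00000001
Mask: 11111111.11111111.11111111.11111100
AND operation:
Net:  00101000.00111101.11000001.00000000
Network: 40.61.193.0/30


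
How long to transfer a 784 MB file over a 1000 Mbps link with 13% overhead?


Effective throughput = 1000 * (1 - 13/100) = 870 Mbps
File size in Mb = 784 * 8 = 6272 Mb
Time = 6272 / 870
Time = 7.2092 seconds


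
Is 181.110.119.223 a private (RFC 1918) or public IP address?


RFC 1918 private ranges:
  10.0.0.0/8 (10.0.0.0 - 10.255.255.255)
  172.16.0.0/12 (172.16.0.0 - 172.31.255.255)
  192.168.0.0/16 (192.168.0.0 - 192.168.255.255)
Public (not in any RFC 1918 range)


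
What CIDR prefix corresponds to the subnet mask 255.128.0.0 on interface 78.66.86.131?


Binary: 11111111.10000000.00000000.00000000
Count leading 1s
Prefix: /9


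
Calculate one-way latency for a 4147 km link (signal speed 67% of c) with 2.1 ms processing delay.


Speed = 0.67 * 3e5 km/s = 201000 km/s
Propagation delay = 4147 / 201000 = 0.0206 s = 20.6318 ms
Processing delay = 2.1 ms
Total one-way latency = 22.7318 ms


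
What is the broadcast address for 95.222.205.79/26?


Network: 95.222.205.64/26
Host bits = 6
Set all host bits to 1:
Broadcast: 95.222.205.127


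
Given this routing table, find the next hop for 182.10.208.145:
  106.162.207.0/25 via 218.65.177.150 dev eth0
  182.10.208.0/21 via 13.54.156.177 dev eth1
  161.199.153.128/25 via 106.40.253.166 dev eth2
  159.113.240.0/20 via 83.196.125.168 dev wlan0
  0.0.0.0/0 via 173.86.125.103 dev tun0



Longest prefix match for 182.10.208.145:
  /25 106.162.207.0: no
  /21 182.10.208.0: MATCH
  /25 161.199.153.128: no
  /20 159.113.240.0: no
  /0 0.0.0.0: MATCH
Selected: next-hop 13.54.156.177 via eth1 (matched /21)


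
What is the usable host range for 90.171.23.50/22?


Network: 90.171.20.0
Broadcast: 90.171.23.255
First usable = network + 1
Last usable = broadcast - 1
Range: 90.171.20.1 to 90.171.23.254


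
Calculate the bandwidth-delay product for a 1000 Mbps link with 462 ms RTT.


BDP = bandwidth * RTT
= 1000 Mbps * 462 ms
= 1000 * 1e6 * 462 / 1000 bits
= 462000000 bits
= 57750000 bytes
= 56396.4844 KB
BDP = 462000000 bits (57750000 bytes)


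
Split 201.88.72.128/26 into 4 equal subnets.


New prefix = 26 + 2 = 28
Each subnet has 16 addresses
  201.88.72.128/28
  201.88.72.144/28
  201.88.72.160/28
  201.88.72.176/28
Subnets: 201.88.72.128/28, 201.88.72.144/28, 201.88.72.160/28, 201.88.72.176/28


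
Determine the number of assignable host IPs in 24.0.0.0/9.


Host bits = 32 - 9 = 23
Total addresses = 2^23 = 8388608
Usable = total - 2 (network and broadcast)
Usable hosts: 8388606


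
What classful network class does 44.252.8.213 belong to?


First octet: 44
Binary: 00101100
0xxxxxxx -> Class A (1-126)
Class A, default mask 255.0.0.0 (/8)


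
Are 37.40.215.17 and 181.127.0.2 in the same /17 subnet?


Mask: 255.255.128.0
37.40.215.17 AND mask = 37.40.128.0
181.127.0.2 AND mask = 181.127.0.0
No, different subnets (37.40.128.0 vs 181.127.0.0)


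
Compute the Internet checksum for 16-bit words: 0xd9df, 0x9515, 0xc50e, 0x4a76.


Sum all words (with carry folding):
+ 0xd9df = 0xd9df
+ 0x9515 = 0x6ef5
+ 0xc50e = 0x3404
+ 0x4a76 = 0x7e7a
One's complement: ~0x7e7a
Checksum = 0x8185


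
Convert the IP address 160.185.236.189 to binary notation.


160 = 10100000
185 = 10111001
236 = 11101100
189 = 10111101
Binary: 10100000.10111001.11101100.10111101


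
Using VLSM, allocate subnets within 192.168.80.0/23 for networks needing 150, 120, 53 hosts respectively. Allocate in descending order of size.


150 hosts -> /24 (254 usable): 192.168.80.0/24
120 hosts -> /25 (126 usable): 192.168.81.0/25
53 hosts -> /26 (62 usable): 192.168.81.128/26
Allocation: 192.168.80.0/24 (150 hosts, 254 usable); 192.168.81.0/25 (120 hosts, 126 usable); 192.168.81.128/26 (53 hosts, 62 usable)


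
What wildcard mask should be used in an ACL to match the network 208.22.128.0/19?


Subnet mask: 255.255.224.0
Wildcard = 255.255.255.255 - subnet mask
255 - 255 = 0
255 - 255 = 0
255 - 224 = 31
255 - 0 = 255
Wildcard: 0.0.31.255


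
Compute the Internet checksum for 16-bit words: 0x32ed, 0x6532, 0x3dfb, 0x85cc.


Sum all words (with carry folding):
+ 0x32ed = 0x32ed
+ 0x6532 = 0x981f
+ 0x3dfb = 0xd61a
+ 0x85cc = 0x5be7
One's complement: ~0x5be7
Checksum = 0xa418


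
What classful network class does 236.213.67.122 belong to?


First octet: 236
Binary: 11101100
1110xxxx -> Class D (224-239)
Class D (multicast), default mask N/A


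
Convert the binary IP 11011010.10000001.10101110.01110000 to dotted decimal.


11011010 = 218
10000001 = 129
10101110 = 174
01110000 = 112
IP: 218.129.174.112


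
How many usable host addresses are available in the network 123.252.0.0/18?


Host bits = 32 - 18 = 14
Total addresses = 2^14 = 16384
Usable = total - 2 (network and broadcast)
Usable hosts: 16382


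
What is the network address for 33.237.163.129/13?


IP:   00100001.11101101.10100011.10000001
Mask: 11111111.11111000.00000000.00000000
AND operation:
Net:  00100001.11101000.00000000.00000000
Network: 33.232.0.0/13


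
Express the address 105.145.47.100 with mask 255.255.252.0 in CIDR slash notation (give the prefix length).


Binary: 11111111.11111111.11111100.00000000
Count leading 1s
Prefix: /22


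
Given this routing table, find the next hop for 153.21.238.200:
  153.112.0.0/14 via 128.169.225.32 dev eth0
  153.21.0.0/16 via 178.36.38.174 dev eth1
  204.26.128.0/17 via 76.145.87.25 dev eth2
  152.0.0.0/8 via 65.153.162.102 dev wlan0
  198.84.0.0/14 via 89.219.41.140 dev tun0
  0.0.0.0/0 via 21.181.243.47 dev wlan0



Longest prefix match for 153.21.238.200:
  /14 153.112.0.0: no
  /16 153.21.0.0: MATCH
  /17 204.26.128.0: no
  /8 152.0.0.0: no
  /14 198.84.0.0: no
  /0 0.0.0.0: MATCH
Selected: next-hop 178.36.38.174 via eth1 (matched /16)


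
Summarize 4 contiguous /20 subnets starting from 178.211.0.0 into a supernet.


Original prefix: /20
Number of subnets: 4 = 2^2
New prefix = 20 - 2 = 18
Supernet: 178.211.0.0/18


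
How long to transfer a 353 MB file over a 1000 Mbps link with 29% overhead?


Effective throughput = 1000 * (1 - 29/100) = 710 Mbps
File size in Mb = 353 * 8 = 2824 Mb
Time = 2824 / 710
Time = 3.9775 seconds


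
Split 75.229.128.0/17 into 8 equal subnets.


New prefix = 17 + 3 = 20
Each subnet has 4096 addresses
  75.229.128.0/20
  75.229.144.0/20
  75.229.160.0/20
  75.229.176.0/20
  75.229.192.0/20
  75.229.208.0/20
  75.229.224.0/20
  75.229.240.0/20
Subnets: 75.229.128.0/20, 75.229.144.0/20, 75.229.160.0/20, 75.229.176.0/20, 75.229.192.0/20, 75.229.208.0/20, 75.229.224.0/20, 75.229.240.0/20


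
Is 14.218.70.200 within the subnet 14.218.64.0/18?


Subnet network: 14.218.64.0
Test IP AND mask: 14.218.64.0
Yes, 14.218.70.200 is in 14.218.64.0/18


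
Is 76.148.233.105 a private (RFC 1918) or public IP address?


RFC 1918 private ranges:
  10.0.0.0/8 (10.0.0.0 - 10.255.255.255)
  172.16.0.0/12 (172.16.0.0 - 172.31.255.255)
  192.168.0.0/16 (192.168.0.0 - 192.168.255.255)
Public (not in any RFC 1918 range)


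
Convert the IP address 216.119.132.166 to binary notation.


216 = 11011000
119 = 01110111
132 = 10000100
166 = 10100110
Binary: 11011000.01110111.10000100.10100110


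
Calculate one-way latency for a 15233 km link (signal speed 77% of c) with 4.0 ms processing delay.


Speed = 0.77 * 3e5 km/s = 231000 km/s
Propagation delay = 15233 / 231000 = 0.0659 s = 65.9437 ms
Processing delay = 4.0 ms
Total one-way latency = 69.9437 ms


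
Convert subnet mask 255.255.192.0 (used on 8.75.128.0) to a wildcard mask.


Subnet mask: 255.255.192.0
Wildcard = 255.255.255.255 - subnet mask
255 - 255 = 0
255 - 255 = 0
255 - 192 = 63
255 - 0 = 255
Wildcard: 0.0.63.255


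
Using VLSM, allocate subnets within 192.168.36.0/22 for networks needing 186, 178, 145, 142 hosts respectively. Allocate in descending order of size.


186 hosts -> /24 (254 usable): 192.168.36.0/24
178 hosts -> /24 (254 usable): 192.168.37.0/24
145 hosts -> /24 (254 usable): 192.168.38.0/24
142 hosts -> /24 (254 usable): 192.168.39.0/24
Allocation: 192.168.36.0/24 (186 hosts, 254 usable); 192.168.37.0/24 (178 hosts, 254 usable); 192.168.38.0/24 (145 hosts, 254 usable); 192.168.39.0/24 (142 hosts, 254 usable)


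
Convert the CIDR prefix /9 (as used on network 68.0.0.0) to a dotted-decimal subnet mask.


/9 means 9 network bits, 23 host bits
Binary: 11111111100000000000000000000000
Mask: 255.128.0.0


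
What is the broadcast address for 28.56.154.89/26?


Network: 28.56.154.64/26
Host bits = 6
Set all host bits to 1:
Broadcast: 28.56.154.127


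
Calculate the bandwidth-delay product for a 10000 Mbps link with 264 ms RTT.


BDP = bandwidth * RTT
= 10000 Mbps * 264 ms
= 10000 * 1e6 * 264 / 1000 bits
= 2640000000 bits
= 330000000 bytes
= 322265.625 KB
BDP = 2640000000 bits (330000000 bytes)


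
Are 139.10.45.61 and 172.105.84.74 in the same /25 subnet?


Mask: 255.255.255.128
139.10.45.61 AND mask = 139.10.45.0
172.105.84.74 AND mask = 172.105.84.0
No, different subnets (139.10.45.0 vs 172.105.84.0)


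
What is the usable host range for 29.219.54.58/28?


Network: 29.219.54.48
Broadcast: 29.219.54.63
First usable = network + 1
Last usable = broadcast - 1
Range: 29.219.54.49 to 29.219.54.62
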